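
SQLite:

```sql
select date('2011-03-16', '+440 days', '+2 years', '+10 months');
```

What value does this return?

2015-03-29

Applying '+440 days' to 2011-03-16: counting 440 days forward gives 2012-05-29.
Adding +2 years to 2012-05-29 gives 2014-05-29.
Adding +10 months to 2014-05-29 gives 2015-03-29.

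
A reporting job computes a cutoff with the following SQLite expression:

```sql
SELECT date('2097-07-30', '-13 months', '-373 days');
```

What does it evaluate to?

Adding -13 months to 2097-07-30 gives 2096-06-30.
Applying '-373 days' to 2096-06-30: counting 373 days back gives 2095-06-23.

2095-06-23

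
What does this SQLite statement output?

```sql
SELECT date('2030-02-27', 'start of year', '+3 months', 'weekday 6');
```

2030-04-06

`start of year` rewinds 2030-02-27 to 2030-01-01.
Adding +3 months to 2030-01-01 gives 2030-04-01.
`weekday 6` advances to the next Saturday; 2030-04-01 is a Monday, so it moves forward to 2030-04-06.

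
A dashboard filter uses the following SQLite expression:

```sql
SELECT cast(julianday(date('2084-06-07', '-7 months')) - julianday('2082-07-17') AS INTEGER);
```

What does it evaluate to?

478

Adding -7 months to 2084-06-07 gives 2083-11-07.
14 days remain in July 2082 after the 17th (31 − 17).
Full months from August 2082 through October 2083 contribute their day counts.
Then 7 days into November 2083.
Total: 14 + 31 + 30 + 31 + 30 + 31 + 31 + 28 + 31 + 30 + 31 + 30 + 31 + 31 + 30 + 31 + 7 = 478.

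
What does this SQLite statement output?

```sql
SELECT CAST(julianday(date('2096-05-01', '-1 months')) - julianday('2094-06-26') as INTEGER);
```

Adding -1 month to 2096-05-01 gives 2096-04-01.
4 days remain in June 2094 after the 26th (30 − 26).
Full months from July 2094 through March 2096 contribute their day counts.
Then 1 day into April 2096.
Total: 4 + 31 + 31 + 30 + 31 + 30 + 31 + 31 + 28 + 31 + 30 + 31 + 30 + 31 + 31 + 30 + 31 + 30 + 31 + 31 + 29 + 31 + 1 = 645.

645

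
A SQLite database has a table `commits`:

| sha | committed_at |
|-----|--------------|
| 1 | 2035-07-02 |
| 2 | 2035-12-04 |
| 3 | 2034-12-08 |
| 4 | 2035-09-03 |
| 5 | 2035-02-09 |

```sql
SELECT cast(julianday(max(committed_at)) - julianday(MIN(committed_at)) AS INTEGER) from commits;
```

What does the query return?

MIN = 2034-12-08, MAX = 2035-12-04.
23 days remain in December 2034 after the 8th (31 − 8).
Full months from January 2035 through November 2035 contribute their day counts.
Then 4 days into December 2035.
Total: 23 + 31 + 28 + 31 + 30 + 31 + 30 + 31 + 31 + 30 + 31 + 30 + 4 = 361.

361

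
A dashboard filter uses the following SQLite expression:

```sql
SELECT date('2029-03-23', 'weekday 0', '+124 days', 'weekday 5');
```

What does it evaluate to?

2029-07-27

`weekday 0` advances to the next Sunday; 2029-03-23 is a Friday, so it moves forward to 2029-03-25.
Applying '+124 days' to 2029-03-25: counting 124 days forward gives 2029-07-27.
`weekday 5` advances to the next Friday; 2029-07-27 is already a Friday, so it stays at 2029-07-27.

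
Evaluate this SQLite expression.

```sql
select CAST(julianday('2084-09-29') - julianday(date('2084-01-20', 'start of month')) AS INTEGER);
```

`start of month` rewinds 2084-01-20 to 2084-01-01.
30 days remain in January 2084 after the 1st (31 − 1).
Full months from February 2084 through August 2084 contribute their day counts.
Then 29 days into September 2084.
Total: 30 + 29 + 31 + 30 + 31 + 30 + 31 + 31 + 29 = 272.

272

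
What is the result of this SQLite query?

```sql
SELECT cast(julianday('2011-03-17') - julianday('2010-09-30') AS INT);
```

0 days remain in September 2010 after the 30th (30 − 30).
October 2010: 31 days.
November 2010: 30 days.
December 2010: 31 days.
January 2011: 31 days.
February 2011: 28 days.
Then 17 days into March 2011.
Total: 0 + 31 + 30 + 31 + 31 + 28 + 17 = 168.

168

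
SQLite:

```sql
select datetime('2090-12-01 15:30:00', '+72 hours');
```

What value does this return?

+72 hours from 2090-12-01 15:30:00 is 2090-12-04 15:30:00 (crosses midnight).

2090-12-04 15:30:00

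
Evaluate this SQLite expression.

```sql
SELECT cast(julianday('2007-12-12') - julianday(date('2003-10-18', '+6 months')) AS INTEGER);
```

1333

Adding +6 months to 2003-10-18 gives 2004-04-18.
12 days remain in April 2004 after the 18th (30 − 18).
Full months from May 2004 through November 2007 contribute their day counts.
Then 12 days into December 2007.
Total: 12 + 31 + 30 + 31 + 31 + 30 + 31 + 30 + 31 + 31 + 28 + 31 + 30 + 31 + 30 + 31 + 31 + 30 + 31 + 30 + 31 + 31 + 28 + 31 + 30 + 31 + 30 + 31 + 31 + 30 + 31 + 30 + 31 + 31 + 28 + 31 + 30 + 31 + 30 + 31 + 31 + 30 + 31 + 30 + 12 = 1333.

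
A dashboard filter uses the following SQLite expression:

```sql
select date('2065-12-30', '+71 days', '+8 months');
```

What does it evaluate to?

2066-11-11

Applying '+71 days' to 2065-12-30: counting 71 days forward gives 2066-03-11.
Adding +8 months to 2066-03-11 gives 2066-11-11.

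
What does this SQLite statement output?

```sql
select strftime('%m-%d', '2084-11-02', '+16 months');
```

03-02

First apply '+16 months': 2084-11-02 → 2086-03-02.
`%m-%d` extracts the month-day: 03-02.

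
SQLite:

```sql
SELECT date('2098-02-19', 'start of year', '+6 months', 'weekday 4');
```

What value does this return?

`start of year` rewinds 2098-02-19 to 2098-01-01.
Adding +6 months to 2098-01-01 gives 2098-07-01.
`weekday 4` advances to the next Thursday; 2098-07-01 is a Tuesday, so it moves forward to 2098-07-03.

2098-07-03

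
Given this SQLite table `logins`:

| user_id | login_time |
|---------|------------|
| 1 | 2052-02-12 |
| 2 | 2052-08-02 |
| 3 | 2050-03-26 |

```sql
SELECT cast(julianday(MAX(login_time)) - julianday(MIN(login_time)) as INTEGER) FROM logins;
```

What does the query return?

MIN = 2050-03-26, MAX = 2052-08-02.
5 days remain in March 2050 after the 26th (31 − 26).
Full months from April 2050 through July 2052 contribute their day counts.
Then 2 days into August 2052.
Total: 5 + 30 + 31 + 30 + 31 + 31 + 30 + 31 + 30 + 31 + 31 + 28 + 31 + 30 + 31 + 30 + 31 + 31 + 30 + 31 + 30 + 31 + 31 + 29 + 31 + 30 + 31 + 30 + 31 + 2 = 860.

860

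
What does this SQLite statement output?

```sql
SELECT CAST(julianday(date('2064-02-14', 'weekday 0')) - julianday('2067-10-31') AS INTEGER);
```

-1352

`weekday 0` advances to the next Sunday; 2064-02-14 is a Thursday, so it moves forward to 2064-02-17.
12 days remain in February 2064 after the 17th (29 − 17).
Full months from March 2064 through September 2067 contribute their day counts.
Then 31 days into October 2067.
Total: 12 + 31 + 30 + 31 + 30 + 31 + 31 + 30 + 31 + 30 + 31 + 31 + 28 + 31 + 30 + 31 + 30 + 31 + 31 + 30 + 31 + 30 + 31 + 31 + 28 + 31 + 30 + 31 + 30 + 31 + 31 + 30 + 31 + 30 + 31 + 31 + 28 + 31 + 30 + 31 + 30 + 31 + 31 + 30 + 31 = 1352.
The subtraction is earlier − later, so the result is −1352 → -1352.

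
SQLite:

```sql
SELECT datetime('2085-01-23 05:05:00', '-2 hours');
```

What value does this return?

2085-01-23 03:05:00

-2 hours from 2085-01-23 05:05:00 is 2085-01-23 03:05:00.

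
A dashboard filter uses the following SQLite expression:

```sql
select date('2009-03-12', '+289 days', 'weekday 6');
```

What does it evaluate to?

Applying '+289 days' to 2009-03-12: counting 289 days forward gives 2009-12-26.
`weekday 6` advances to the next Saturday; 2009-12-26 is already a Saturday, so it stays at 2009-12-26.

2009-12-26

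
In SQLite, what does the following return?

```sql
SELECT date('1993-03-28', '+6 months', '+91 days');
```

Adding +6 months to 1993-03-28 gives 1993-09-28.
Applying '+91 days' to 1993-09-28: counting 91 days forward gives 1993-12-28.

1993-12-28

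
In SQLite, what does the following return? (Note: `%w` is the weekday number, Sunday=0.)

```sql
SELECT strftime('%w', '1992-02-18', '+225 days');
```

First apply '+225 days': 1992-02-18 → 1992-09-30.
1992-09-30 is a Wednesday; with Sunday=0 that is 3.

3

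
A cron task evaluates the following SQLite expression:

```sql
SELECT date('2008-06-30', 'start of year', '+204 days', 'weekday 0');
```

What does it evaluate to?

`start of year` rewinds 2008-06-30 to 2008-01-01.
Applying '+204 days' to 2008-01-01: counting 204 days forward gives 2008-07-23.
`weekday 0` advances to the next Sunday; 2008-07-23 is a Wednesday, so it moves forward to 2008-07-27.

2008-07-27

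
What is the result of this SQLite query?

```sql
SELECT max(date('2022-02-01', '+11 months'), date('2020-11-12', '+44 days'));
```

2023-01-01

date('2022-02-01', '+11 months') → 2023-01-01.
date('2020-11-12', '+44 days') → 2020-12-26.
Later of the two is 2023-01-01.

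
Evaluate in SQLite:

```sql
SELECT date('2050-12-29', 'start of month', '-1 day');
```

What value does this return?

`start of month` rewinds 2050-12-29 to 2050-12-01.
Going back 1 day from 2050-12-01 reaches 2050-11-30 (last day of November, 30 days).

2050-11-30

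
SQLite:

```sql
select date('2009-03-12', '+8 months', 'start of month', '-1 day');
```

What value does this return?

2009-10-31

Adding +8 months to 2009-03-12 gives 2009-11-12.
`start of month` rewinds 2009-11-12 to 2009-11-01.
Going back 1 day from 2009-11-01 reaches 2009-10-31 (last day of October, 31 days).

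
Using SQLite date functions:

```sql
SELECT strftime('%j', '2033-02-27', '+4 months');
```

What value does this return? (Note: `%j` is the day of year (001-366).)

First apply '+4 months': 2033-02-27 → 2033-06-27.
Day-of-year for 2033-06-27: days since 2033-01-01 inclusive = 178, zero-padded to 178.

178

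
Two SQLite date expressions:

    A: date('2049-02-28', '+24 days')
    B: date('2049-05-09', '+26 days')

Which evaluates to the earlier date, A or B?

A = 2049-03-24.
B = 2049-06-04.
A is earlier.

A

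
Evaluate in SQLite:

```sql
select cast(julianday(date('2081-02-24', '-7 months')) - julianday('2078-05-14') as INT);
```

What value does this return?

802

Adding -7 months to 2081-02-24 gives 2080-07-24.
17 days remain in May 2078 after the 14th (31 − 14).
Full months from June 2078 through June 2080 contribute their day counts.
Then 24 days into July 2080.
Total: 17 + 30 + 31 + 31 + 30 + 31 + 30 + 31 + 31 + 28 + 31 + 30 + 31 + 30 + 31 + 31 + 30 + 31 + 30 + 31 + 31 + 29 + 31 + 30 + 31 + 30 + 24 = 802.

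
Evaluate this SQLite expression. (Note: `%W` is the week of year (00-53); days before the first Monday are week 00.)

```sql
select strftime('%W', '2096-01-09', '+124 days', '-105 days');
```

04

First apply '+124 days', '-105 days': 2096-01-09 → 2096-01-28.
2096-01-28 is a Saturday. SQLite's %W counts Mondays since the year started; the result is 04.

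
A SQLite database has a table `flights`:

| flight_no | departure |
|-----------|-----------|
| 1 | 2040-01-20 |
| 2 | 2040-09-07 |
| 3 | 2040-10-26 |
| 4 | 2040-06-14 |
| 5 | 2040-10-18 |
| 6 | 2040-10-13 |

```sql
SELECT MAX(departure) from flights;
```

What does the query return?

MAX over {2040-01-20, 2040-06-14, 2040-09-07, 2040-10-13, 2040-10-18, 2040-10-26}.

2040-10-26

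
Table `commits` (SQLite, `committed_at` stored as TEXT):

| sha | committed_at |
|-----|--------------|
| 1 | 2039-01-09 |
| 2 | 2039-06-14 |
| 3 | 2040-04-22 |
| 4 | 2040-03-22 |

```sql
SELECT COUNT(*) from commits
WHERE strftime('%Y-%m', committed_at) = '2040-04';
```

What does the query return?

Rows with year-month 2040-04: 2040-04-22 → 1.

1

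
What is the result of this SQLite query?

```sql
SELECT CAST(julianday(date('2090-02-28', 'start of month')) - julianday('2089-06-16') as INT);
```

230

`start of month` rewinds 2090-02-28 to 2090-02-01.
14 days remain in June 2089 after the 16th (30 − 16).
Full months from July 2089 through January 2090 contribute their day counts.
Then 1 day into February 2090.
Total: 14 + 31 + 31 + 30 + 31 + 30 + 31 + 31 + 1 = 230.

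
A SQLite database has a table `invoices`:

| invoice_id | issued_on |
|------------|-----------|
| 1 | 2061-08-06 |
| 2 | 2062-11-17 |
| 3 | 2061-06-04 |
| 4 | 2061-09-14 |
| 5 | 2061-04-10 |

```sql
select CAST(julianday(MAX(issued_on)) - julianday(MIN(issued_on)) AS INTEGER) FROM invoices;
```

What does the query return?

MIN = 2061-04-10, MAX = 2062-11-17.
20 days remain in April 2061 after the 10th (30 − 10).
Full months from May 2061 through October 2062 contribute their day counts.
Then 17 days into November 2062.
Total: 20 + 31 + 30 + 31 + 31 + 30 + 31 + 30 + 31 + 31 + 28 + 31 + 30 + 31 + 30 + 31 + 31 + 30 + 31 + 17 = 586.

586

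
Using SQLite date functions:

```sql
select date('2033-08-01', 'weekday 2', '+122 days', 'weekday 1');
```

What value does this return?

`weekday 2` advances to the next Tuesday; 2033-08-01 is a Monday, so it moves forward to 2033-08-02.
Applying '+122 days' to 2033-08-02: counting 122 days forward gives 2033-12-02.
`weekday 1` advances to the next Monday; 2033-12-02 is a Friday, so it moves forward to 2033-12-05.

2033-12-05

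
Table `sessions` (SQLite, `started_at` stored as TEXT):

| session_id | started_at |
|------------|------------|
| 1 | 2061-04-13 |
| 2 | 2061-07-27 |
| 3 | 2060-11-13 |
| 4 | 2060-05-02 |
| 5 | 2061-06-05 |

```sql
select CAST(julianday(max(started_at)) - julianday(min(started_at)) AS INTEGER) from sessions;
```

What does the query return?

MIN = 2060-05-02, MAX = 2061-07-27.
29 days remain in May 2060 after the 2nd (31 − 2).
Full months from June 2060 through June 2061 contribute their day counts.
Then 27 days into July 2061.
Total: 29 + 30 + 31 + 31 + 30 + 31 + 30 + 31 + 31 + 28 + 31 + 30 + 31 + 30 + 27 = 451.

451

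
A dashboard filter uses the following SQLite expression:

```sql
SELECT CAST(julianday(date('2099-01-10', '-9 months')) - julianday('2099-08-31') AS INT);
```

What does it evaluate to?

-508

Adding -9 months to 2099-01-10 gives 2098-04-10.
20 days remain in April 2098 after the 10th (30 − 10).
Full months from May 2098 through July 2099 contribute their day counts.
Then 31 days into August 2099.
Total: 20 + 31 + 30 + 31 + 31 + 30 + 31 + 30 + 31 + 31 + 28 + 31 + 30 + 31 + 30 + 31 + 31 = 508.
The subtraction is earlier − later, so the result is −508 → -508.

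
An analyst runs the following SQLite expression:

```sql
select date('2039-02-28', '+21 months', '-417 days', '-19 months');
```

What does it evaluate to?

2038-03-08

Adding +21 months to 2039-02-28 gives 2040-11-28.
Applying '-417 days' to 2040-11-28: counting 417 days back gives 2039-10-08.
Adding -19 months to 2039-10-08 gives 2038-03-08.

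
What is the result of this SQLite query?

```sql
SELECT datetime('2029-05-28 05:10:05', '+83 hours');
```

+83 hours from 2029-05-28 05:10:05 is 2029-05-31 16:10:05 (crosses midnight).

2029-05-31 16:10:05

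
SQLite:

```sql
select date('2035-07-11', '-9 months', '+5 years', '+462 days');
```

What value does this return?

2041-01-15

Adding -9 months to 2035-07-11 gives 2034-10-11.
Adding +5 years to 2034-10-11 gives 2039-10-11.
Applying '+462 days' to 2039-10-11: counting 462 days forward gives 2041-01-15.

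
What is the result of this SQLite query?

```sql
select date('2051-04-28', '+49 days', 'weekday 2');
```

Applying '+49 days' to 2051-04-28: counting 49 days forward gives 2051-06-16.
`weekday 2` advances to the next Tuesday; 2051-06-16 is a Friday, so it moves forward to 2051-06-20.

2051-06-20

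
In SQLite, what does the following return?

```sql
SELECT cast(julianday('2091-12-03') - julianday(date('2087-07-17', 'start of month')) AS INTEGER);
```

`start of month` rewinds 2087-07-17 to 2087-07-01.
30 days remain in July 2087 after the 1st (31 − 1).
Full months from August 2087 through November 2091 contribute their day counts.
Then 3 days into December 2091.
Total: 30 + 31 + 30 + 31 + 30 + 31 + 31 + 29 + 31 + 30 + 31 + 30 + 31 + 31 + 30 + 31 + 30 + 31 + 31 + 28 + 31 + 30 + 31 + 30 + 31 + 31 + 30 + 31 + 30 + 31 + 31 + 28 + 31 + 30 + 31 + 30 + 31 + 31 + 30 + 31 + 30 + 31 + 31 + 28 + 31 + 30 + 31 + 30 + 31 + 31 + 30 + 31 + 30 + 3 = 1616.

1616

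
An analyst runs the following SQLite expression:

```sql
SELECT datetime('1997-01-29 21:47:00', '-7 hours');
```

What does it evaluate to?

-7 hours from 1997-01-29 21:47:00 is 1997-01-29 14:47:00.

1997-01-29 14:47:00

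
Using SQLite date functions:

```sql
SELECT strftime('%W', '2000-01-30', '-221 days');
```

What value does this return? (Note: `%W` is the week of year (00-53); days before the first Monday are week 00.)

First apply '-221 days': 2000-01-30 → 1999-06-23.
1999-06-23 is a Wednesday. SQLite's %W counts Mondays since the year started; the result is 25.

25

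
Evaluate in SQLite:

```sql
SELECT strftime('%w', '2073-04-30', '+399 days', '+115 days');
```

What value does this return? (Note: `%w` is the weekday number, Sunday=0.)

3

First apply '+399 days', '+115 days': 2073-04-30 → 2074-09-26.
2074-09-26 is a Wednesday; with Sunday=0 that is 3.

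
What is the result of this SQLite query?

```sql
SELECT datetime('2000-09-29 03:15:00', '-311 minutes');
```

311 minutes = 5h 11m; -311 minutes from 2000-09-29 03:15:00 is 2000-09-28 22:04:00 (crosses midnight).

2000-09-28 22:04:00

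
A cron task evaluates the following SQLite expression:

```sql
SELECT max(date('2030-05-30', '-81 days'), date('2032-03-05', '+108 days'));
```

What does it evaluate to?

date('2030-05-30', '-81 days') → 2030-03-10.
date('2032-03-05', '+108 days') → 2032-06-21.
Later of the two is 2032-06-21.

2032-06-21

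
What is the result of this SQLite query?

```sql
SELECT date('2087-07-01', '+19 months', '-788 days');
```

2086-12-06

Adding +19 months to 2087-07-01 gives 2089-02-01.
Applying '-788 days' to 2089-02-01: counting 788 days back gives 2086-12-06.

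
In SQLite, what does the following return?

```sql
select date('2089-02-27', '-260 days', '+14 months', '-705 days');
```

2087-09-07

Applying '-260 days' to 2089-02-27: counting 260 days back gives 2088-06-12.
Adding +14 months to 2088-06-12 gives 2089-08-12.
Applying '-705 days' to 2089-08-12: counting 705 days back gives 2087-09-07.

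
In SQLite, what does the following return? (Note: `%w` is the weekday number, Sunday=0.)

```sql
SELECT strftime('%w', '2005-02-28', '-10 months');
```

3

First apply '-10 months': 2005-02-28 → 2004-04-28.
2004-04-28 is a Wednesday; with Sunday=0 that is 3.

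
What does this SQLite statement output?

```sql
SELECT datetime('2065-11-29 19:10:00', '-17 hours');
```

2065-11-29 02:10:00

-17 hours from 2065-11-29 19:10:00 is 2065-11-29 02:10:00.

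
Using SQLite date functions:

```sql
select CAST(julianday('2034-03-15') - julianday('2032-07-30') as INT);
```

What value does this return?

593

1 day remains in July 2032 after the 30th (31 − 30).
Full months from August 2032 through February 2034 contribute their day counts.
Then 15 days into March 2034.
Total: 1 + 31 + 30 + 31 + 30 + 31 + 31 + 28 + 31 + 30 + 31 + 30 + 31 + 31 + 30 + 31 + 30 + 31 + 31 + 28 + 15 = 593.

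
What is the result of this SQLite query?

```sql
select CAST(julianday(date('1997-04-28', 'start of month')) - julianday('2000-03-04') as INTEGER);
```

-1068

`start of month` rewinds 1997-04-28 to 1997-04-01.
29 days remain in April 1997 after the 1st (30 − 1).
Full months from May 1997 through February 2000 contribute their day counts.
Then 4 days into March 2000.
Total: 29 + 31 + 30 + 31 + 31 + 30 + 31 + 30 + 31 + 31 + 28 + 31 + 30 + 31 + 30 + 31 + 31 + 30 + 31 + 30 + 31 + 31 + 28 + 31 + 30 + 31 + 30 + 31 + 31 + 30 + 31 + 30 + 31 + 31 + 29 + 4 = 1068.
The subtraction is earlier − later, so the result is −1068 → -1068.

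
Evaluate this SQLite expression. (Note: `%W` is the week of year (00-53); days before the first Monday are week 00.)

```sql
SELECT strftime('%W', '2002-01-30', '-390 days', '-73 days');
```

First apply '-390 days', '-73 days': 2002-01-30 → 2000-10-24.
2000-10-24 is a Tuesday. SQLite's %W counts Mondays since the year started; the result is 43.

43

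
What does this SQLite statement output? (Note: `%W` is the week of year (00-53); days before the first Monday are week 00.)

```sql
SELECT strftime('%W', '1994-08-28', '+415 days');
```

First apply '+415 days': 1994-08-28 → 1995-10-17.
1995-10-17 is a Tuesday. SQLite's %W counts Mondays since the year started; the result is 42.

42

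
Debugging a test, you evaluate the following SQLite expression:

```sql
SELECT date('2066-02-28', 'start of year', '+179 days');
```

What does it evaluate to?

`start of year` rewinds 2066-02-28 to 2066-01-01.
Applying '+179 days' to 2066-01-01: counting 179 days forward gives 2066-06-29.

2066-06-29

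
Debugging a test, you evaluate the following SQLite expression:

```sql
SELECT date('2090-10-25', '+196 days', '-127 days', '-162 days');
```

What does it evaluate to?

2090-07-24

Applying '+196 days' to 2090-10-25: counting 196 days forward gives 2091-05-09.
Applying '-127 days' to 2091-05-09: counting 127 days back gives 2091-01-02.
Applying '-162 days' to 2091-01-02: counting 162 days back gives 2090-07-24.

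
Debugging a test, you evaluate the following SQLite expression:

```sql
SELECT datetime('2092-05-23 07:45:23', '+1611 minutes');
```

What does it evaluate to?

1611 minutes = 26h 51m; +1611 minutes from 2092-05-23 07:45:23 is 2092-05-24 10:36:23 (crosses midnight).

2092-05-24 10:36:23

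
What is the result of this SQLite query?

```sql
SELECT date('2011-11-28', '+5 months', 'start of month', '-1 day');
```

Adding +5 months to 2011-11-28 gives 2012-04-28.
`start of month` rewinds 2012-04-28 to 2012-04-01.
Going back 1 day from 2012-04-01 reaches 2012-03-31 (last day of March, 31 days).

2012-03-31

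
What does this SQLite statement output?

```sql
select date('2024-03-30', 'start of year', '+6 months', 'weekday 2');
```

2024-07-02

`start of year` rewinds 2024-03-30 to 2024-01-01.
Adding +6 months to 2024-01-01 gives 2024-07-01.
`weekday 2` advances to the next Tuesday; 2024-07-01 is a Monday, so it moves forward to 2024-07-02.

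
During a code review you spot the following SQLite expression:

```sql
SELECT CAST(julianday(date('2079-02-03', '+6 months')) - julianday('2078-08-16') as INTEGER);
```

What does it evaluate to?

Adding +6 months to 2079-02-03 gives 2079-08-03.
15 days remain in August 2078 after the 16th (31 − 16).
Full months from September 2078 through July 2079 contribute their day counts.
Then 3 days into August 2079.
Total: 15 + 30 + 31 + 30 + 31 + 31 + 28 + 31 + 30 + 31 + 30 + 31 + 3 = 352.

352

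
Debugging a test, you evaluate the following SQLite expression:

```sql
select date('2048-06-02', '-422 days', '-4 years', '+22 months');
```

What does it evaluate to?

Applying '-422 days' to 2048-06-02: counting 422 days back gives 2047-04-07.
Adding -4 years to 2047-04-07 gives 2043-04-07.
Adding +22 months to 2043-04-07 gives 2045-02-07.

2045-02-07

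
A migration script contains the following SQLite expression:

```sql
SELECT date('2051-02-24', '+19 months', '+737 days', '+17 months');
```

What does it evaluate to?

2056-03-01

Adding +19 months to 2051-02-24 gives 2052-09-24.
Applying '+737 days' to 2052-09-24: counting 737 days forward gives 2054-10-01.
Adding +17 months to 2054-10-01 gives 2056-03-01.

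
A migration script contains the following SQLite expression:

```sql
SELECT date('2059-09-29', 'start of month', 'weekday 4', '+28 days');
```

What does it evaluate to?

`start of month` rewinds 2059-09-29 to 2059-09-01.
`weekday 4` advances to the next Thursday; 2059-09-01 is a Monday, so it moves forward to 2059-09-04.
September 2059 has 30 days; 26 remain after the 4th, so 27 days reach 2059-10-01.
Advancing 1 more day within October lands on 2059-10-02.

2059-10-02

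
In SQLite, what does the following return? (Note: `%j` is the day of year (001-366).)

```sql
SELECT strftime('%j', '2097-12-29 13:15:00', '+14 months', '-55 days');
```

005

First apply '+14 months', '-55 days': 2097-12-29 13:15:00 → 2099-01-05 13:15:00.
Day-of-year for 2099-01-05: days since 2099-01-01 inclusive = 5, zero-padded to 005.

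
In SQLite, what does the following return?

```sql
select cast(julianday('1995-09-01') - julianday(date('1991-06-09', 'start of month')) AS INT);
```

1553

`start of month` rewinds 1991-06-09 to 1991-06-01.
29 days remain in June 1991 after the 1st (30 − 1).
Full months from July 1991 through August 1995 contribute their day counts.
Then 1 day into September 1995.
Total: 29 + 31 + 31 + 30 + 31 + 30 + 31 + 31 + 29 + 31 + 30 + 31 + 30 + 31 + 31 + 30 + 31 + 30 + 31 + 31 + 28 + 31 + 30 + 31 + 30 + 31 + 31 + 30 + 31 + 30 + 31 + 31 + 28 + 31 + 30 + 31 + 30 + 31 + 31 + 30 + 31 + 30 + 31 + 31 + 28 + 31 + 30 + 31 + 30 + 31 + 31 + 1 = 1553.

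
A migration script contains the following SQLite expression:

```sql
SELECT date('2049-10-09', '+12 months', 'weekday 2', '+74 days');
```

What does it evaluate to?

Adding +12 months to 2049-10-09 gives 2050-10-09.
`weekday 2` advances to the next Tuesday; 2050-10-09 is a Sunday, so it moves forward to 2050-10-11.
Applying '+74 days' to 2050-10-11: counting 74 days forward gives 2050-12-24.

2050-12-24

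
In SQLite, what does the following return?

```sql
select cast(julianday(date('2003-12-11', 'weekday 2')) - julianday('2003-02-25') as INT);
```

294

`weekday 2` advances to the next Tuesday; 2003-12-11 is a Thursday, so it moves forward to 2003-12-16.
3 days remain in February 2003 after the 25th (28 − 25).
Full months from March 2003 through November 2003 contribute their day counts.
Then 16 days into December 2003.
Total: 3 + 31 + 30 + 31 + 30 + 31 + 31 + 30 + 31 + 30 + 16 = 294.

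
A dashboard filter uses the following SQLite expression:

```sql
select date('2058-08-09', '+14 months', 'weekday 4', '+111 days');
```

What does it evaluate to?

Adding +14 months to 2058-08-09 gives 2059-10-09.
`weekday 4` advances to the next Thursday; 2059-10-09 is already a Thursday, so it stays at 2059-10-09.
Applying '+111 days' to 2059-10-09: counting 111 days forward gives 2060-01-28.

2060-01-28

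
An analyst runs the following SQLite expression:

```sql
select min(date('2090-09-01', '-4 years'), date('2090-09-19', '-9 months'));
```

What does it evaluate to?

2086-09-01

date('2090-09-01', '-4 years') → 2086-09-01.
date('2090-09-19', '-9 months') → 2089-12-19.
Earlier of the two is 2086-09-01.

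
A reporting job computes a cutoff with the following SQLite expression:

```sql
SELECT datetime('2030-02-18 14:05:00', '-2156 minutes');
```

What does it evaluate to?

2030-02-17 02:09:00

2156 minutes = 35h 56m; -2156 minutes from 2030-02-18 14:05:00 is 2030-02-17 02:09:00 (crosses midnight).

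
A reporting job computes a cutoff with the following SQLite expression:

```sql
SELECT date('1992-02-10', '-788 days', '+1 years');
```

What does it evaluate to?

1990-12-14

Applying '-788 days' to 1992-02-10: counting 788 days back gives 1989-12-14.
Adding +1 year to 1989-12-14 gives 1990-12-14.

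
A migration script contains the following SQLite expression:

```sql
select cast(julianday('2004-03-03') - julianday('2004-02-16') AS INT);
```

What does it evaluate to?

16

13 days remain in February 2004 after the 16th (29 − 16).
Then 3 days into March 2004.
Total: 13 + 3 = 16.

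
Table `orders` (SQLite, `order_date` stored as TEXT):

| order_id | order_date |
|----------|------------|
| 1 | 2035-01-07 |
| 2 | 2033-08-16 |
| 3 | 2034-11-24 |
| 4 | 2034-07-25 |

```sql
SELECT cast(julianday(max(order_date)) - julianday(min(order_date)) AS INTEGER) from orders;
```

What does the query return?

509

MIN = 2033-08-16, MAX = 2035-01-07.
15 days remain in August 2033 after the 16th (31 − 16).
Full months from September 2033 through December 2034 contribute their day counts.
Then 7 days into January 2035.
Total: 15 + 30 + 31 + 30 + 31 + 31 + 28 + 31 + 30 + 31 + 30 + 31 + 31 + 30 + 31 + 30 + 31 + 7 = 509.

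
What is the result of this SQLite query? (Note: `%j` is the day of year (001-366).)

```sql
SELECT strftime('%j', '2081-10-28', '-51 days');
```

250

First apply '-51 days': 2081-10-28 → 2081-09-07.
Day-of-year for 2081-09-07: days since 2081-01-01 inclusive = 250, zero-padded to 250.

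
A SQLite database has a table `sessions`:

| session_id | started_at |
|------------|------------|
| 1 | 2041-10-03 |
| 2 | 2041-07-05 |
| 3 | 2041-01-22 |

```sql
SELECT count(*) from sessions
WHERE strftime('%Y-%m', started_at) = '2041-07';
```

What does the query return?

Rows with year-month 2041-07: 2041-07-05 → 1.

1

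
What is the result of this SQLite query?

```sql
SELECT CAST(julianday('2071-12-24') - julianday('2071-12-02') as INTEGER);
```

22

Both dates are in December 2071: 24 − 2 = 22.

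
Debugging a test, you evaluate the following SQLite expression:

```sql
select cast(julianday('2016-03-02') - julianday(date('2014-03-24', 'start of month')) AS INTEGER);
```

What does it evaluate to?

732

`start of month` rewinds 2014-03-24 to 2014-03-01.
30 days remain in March 2014 after the 1st (31 − 1).
Full months from April 2014 through February 2016 contribute their day counts.
Then 2 days into March 2016.
Total: 30 + 30 + 31 + 30 + 31 + 31 + 30 + 31 + 30 + 31 + 31 + 28 + 31 + 30 + 31 + 30 + 31 + 31 + 30 + 31 + 30 + 31 + 31 + 29 + 2 = 732.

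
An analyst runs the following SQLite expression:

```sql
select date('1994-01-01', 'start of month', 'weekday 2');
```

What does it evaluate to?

1994-01-04

`start of month` rewinds 1994-01-01 to 1994-01-01.
`weekday 2` advances to the next Tuesday; 1994-01-01 is a Saturday, so it moves forward to 1994-01-04.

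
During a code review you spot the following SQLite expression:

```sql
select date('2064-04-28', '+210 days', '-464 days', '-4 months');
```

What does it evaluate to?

2063-04-18

Applying '+210 days' to 2064-04-28: counting 210 days forward gives 2064-11-24.
Applying '-464 days' to 2064-11-24: counting 464 days back gives 2063-08-18.
Adding -4 months to 2063-08-18 gives 2063-04-18.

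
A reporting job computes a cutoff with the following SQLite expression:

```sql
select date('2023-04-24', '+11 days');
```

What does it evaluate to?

April 2023 has 30 days; 6 remain after the 24th, so 7 days reach 2023-05-01.
Advancing 4 more days within May lands on 2023-05-05.

2023-05-05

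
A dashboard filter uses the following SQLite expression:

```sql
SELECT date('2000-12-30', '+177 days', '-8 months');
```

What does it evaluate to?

Applying '+177 days' to 2000-12-30: counting 177 days forward gives 2001-06-25.
Adding -8 months to 2001-06-25 gives 2000-10-25.

2000-10-25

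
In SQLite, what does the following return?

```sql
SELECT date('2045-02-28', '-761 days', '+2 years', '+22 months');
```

Applying '-761 days' to 2045-02-28: counting 761 days back gives 2043-01-29.
Adding +2 years to 2043-01-29 gives 2045-01-29.
Adding +22 months to 2045-01-29 gives 2046-11-29.

2046-11-29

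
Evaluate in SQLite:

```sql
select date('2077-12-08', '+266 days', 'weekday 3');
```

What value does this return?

2078-08-31

Applying '+266 days' to 2077-12-08: counting 266 days forward gives 2078-08-31.
`weekday 3` advances to the next Wednesday; 2078-08-31 is already a Wednesday, so it stays at 2078-08-31.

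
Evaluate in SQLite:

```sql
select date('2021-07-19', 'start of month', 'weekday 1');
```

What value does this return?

2021-07-05

`start of month` rewinds 2021-07-19 to 2021-07-01.
`weekday 1` advances to the next Monday; 2021-07-01 is a Thursday, so it moves forward to 2021-07-05.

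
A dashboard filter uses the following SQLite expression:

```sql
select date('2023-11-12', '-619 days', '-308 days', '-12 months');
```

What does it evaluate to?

Applying '-619 days' to 2023-11-12: counting 619 days back gives 2022-03-03.
Applying '-308 days' to 2022-03-03: counting 308 days back gives 2021-04-29.
Adding -12 months to 2021-04-29 gives 2020-04-29.

2020-04-29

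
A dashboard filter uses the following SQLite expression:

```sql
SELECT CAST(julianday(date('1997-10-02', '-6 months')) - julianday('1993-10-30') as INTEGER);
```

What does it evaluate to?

1250

Adding -6 months to 1997-10-02 gives 1997-04-02.
1 day remains in October 1993 after the 30th (31 − 30).
Full months from November 1993 through March 1997 contribute their day counts.
Then 2 days into April 1997.
Total: 1 + 30 + 31 + 31 + 28 + 31 + 30 + 31 + 30 + 31 + 31 + 30 + 31 + 30 + 31 + 31 + 28 + 31 + 30 + 31 + 30 + 31 + 31 + 30 + 31 + 30 + 31 + 31 + 29 + 31 + 30 + 31 + 30 + 31 + 31 + 30 + 31 + 30 + 31 + 31 + 28 + 31 + 2 = 1250.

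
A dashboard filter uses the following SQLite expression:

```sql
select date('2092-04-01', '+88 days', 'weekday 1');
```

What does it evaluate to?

2092-06-30

Applying '+88 days' to 2092-04-01: counting 88 days forward gives 2092-06-28.
`weekday 1` advances to the next Monday; 2092-06-28 is a Saturday, so it moves forward to 2092-06-30.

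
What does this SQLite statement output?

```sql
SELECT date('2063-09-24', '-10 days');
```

2063-09-14

Going back 10 days within September lands on 2063-09-14.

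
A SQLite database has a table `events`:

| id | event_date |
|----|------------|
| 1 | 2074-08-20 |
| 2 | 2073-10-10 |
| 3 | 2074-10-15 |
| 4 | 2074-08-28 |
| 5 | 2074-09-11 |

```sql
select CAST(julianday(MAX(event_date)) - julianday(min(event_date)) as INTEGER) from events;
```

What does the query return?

370

MIN = 2073-10-10, MAX = 2074-10-15.
21 days remain in October 2073 after the 10th (31 − 10).
Full months from November 2073 through September 2074 contribute their day counts.
Then 15 days into October 2074.
Total: 21 + 30 + 31 + 31 + 28 + 31 + 30 + 31 + 30 + 31 + 31 + 30 + 15 = 370.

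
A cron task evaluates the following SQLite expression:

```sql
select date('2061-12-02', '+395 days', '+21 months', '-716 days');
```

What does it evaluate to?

2062-10-16

Applying '+395 days' to 2061-12-02: counting 395 days forward gives 2063-01-01.
Adding +21 months to 2063-01-01 gives 2064-10-01.
Applying '-716 days' to 2064-10-01: counting 716 days back gives 2062-10-16.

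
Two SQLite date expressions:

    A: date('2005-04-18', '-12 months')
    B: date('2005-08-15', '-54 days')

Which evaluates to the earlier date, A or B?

A

A = 2004-04-18.
B = 2005-06-22.
A is earlier.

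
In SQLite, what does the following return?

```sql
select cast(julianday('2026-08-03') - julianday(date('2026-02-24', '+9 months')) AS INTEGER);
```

Adding +9 months to 2026-02-24 gives 2026-11-24.
28 days remain in August 2026 after the 3rd (31 − 3).
September 2026: 30 days.
October 2026: 31 days.
Then 24 days into November 2026.
Total: 28 + 30 + 31 + 24 = 113.
The subtraction is earlier − later, so the result is −113 → -113.

-113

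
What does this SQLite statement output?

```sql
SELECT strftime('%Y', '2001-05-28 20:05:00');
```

2001

`%Y` extracts the 4-digit year: 2001.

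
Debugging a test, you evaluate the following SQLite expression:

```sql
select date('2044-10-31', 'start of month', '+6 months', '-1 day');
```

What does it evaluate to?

2045-03-31

`start of month` rewinds 2044-10-31 to 2044-10-01.
Adding +6 months to 2044-10-01 gives 2045-04-01.
Going back 1 day from 2045-04-01 reaches 2045-03-31 (last day of March, 31 days).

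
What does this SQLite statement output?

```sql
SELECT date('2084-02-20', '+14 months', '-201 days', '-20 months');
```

2083-02-01

Adding +14 months to 2084-02-20 gives 2085-04-20.
Applying '-201 days' to 2085-04-20: counting 201 days back gives 2084-10-01.
Adding -20 months to 2084-10-01 gives 2083-02-01.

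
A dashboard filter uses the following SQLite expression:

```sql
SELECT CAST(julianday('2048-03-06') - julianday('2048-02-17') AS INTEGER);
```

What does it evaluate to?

18

12 days remain in February 2048 after the 17th (29 − 17).
Then 6 days into March 2048.
Total: 12 + 6 = 18.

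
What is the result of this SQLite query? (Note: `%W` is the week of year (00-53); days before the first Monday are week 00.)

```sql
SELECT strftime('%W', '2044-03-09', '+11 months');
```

First apply '+11 months': 2044-03-09 → 2045-02-09.
2045-02-09 is a Thursday. SQLite's %W counts Mondays since the year started; the result is 06.

06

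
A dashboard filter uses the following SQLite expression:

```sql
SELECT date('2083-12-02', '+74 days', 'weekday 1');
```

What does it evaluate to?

Applying '+74 days' to 2083-12-02: counting 74 days forward gives 2084-02-14.
`weekday 1` advances to the next Monday; 2084-02-14 is already a Monday, so it stays at 2084-02-14.

2084-02-14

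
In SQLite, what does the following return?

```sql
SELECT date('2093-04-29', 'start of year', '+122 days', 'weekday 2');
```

2093-05-05

`start of year` rewinds 2093-04-29 to 2093-01-01.
Applying '+122 days' to 2093-01-01: counting 122 days forward gives 2093-05-03.
`weekday 2` advances to the next Tuesday; 2093-05-03 is a Sunday, so it moves forward to 2093-05-05.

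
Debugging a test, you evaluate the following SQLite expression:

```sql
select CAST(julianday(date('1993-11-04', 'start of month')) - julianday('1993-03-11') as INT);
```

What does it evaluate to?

235

`start of month` rewinds 1993-11-04 to 1993-11-01.
20 days remain in March 1993 after the 11th (31 − 11).
Full months from April 1993 through October 1993 contribute their day counts.
Then 1 day into November 1993.
Total: 20 + 30 + 31 + 30 + 31 + 31 + 30 + 31 + 1 = 235.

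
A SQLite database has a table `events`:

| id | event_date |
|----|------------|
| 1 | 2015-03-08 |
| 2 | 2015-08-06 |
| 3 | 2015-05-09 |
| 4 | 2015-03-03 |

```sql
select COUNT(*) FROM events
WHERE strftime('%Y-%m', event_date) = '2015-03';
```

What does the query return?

Rows with year-month 2015-03: 2015-03-08, 2015-03-03 → 2.

2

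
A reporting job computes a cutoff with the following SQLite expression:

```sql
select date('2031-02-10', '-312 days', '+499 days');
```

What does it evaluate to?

2031-08-16

Applying '-312 days' to 2031-02-10: counting 312 days back gives 2030-04-04.
Applying '+499 days' to 2030-04-04: counting 499 days forward gives 2031-08-16.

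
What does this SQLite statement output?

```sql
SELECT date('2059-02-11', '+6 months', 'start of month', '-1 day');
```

2059-07-31

Adding +6 months to 2059-02-11 gives 2059-08-11.
`start of month` rewinds 2059-08-11 to 2059-08-01.
Going back 1 day from 2059-08-01 reaches 2059-07-31 (last day of July, 31 days).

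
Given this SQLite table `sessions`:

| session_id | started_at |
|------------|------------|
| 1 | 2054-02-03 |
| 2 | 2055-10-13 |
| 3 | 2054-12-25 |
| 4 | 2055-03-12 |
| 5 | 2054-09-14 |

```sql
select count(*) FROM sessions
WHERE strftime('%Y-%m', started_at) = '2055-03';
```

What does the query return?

1

Rows with year-month 2055-03: 2055-03-12 → 1.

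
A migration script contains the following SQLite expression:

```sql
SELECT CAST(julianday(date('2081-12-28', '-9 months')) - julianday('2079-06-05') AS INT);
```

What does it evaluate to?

662

Adding -9 months to 2081-12-28 gives 2081-03-28.
25 days remain in June 2079 after the 5th (30 − 5).
Full months from July 2079 through February 2081 contribute their day counts.
Then 28 days into March 2081.
Total: 25 + 31 + 31 + 30 + 31 + 30 + 31 + 31 + 29 + 31 + 30 + 31 + 30 + 31 + 31 + 30 + 31 + 30 + 31 + 31 + 28 + 28 = 662.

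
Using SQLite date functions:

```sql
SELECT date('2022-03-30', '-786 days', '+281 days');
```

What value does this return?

2020-11-10

Applying '-786 days' to 2022-03-30: counting 786 days back gives 2020-02-03.
Applying '+281 days' to 2020-02-03: counting 281 days forward gives 2020-11-10.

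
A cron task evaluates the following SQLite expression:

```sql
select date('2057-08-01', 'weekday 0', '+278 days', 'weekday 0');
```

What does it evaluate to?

`weekday 0` advances to the next Sunday; 2057-08-01 is a Wednesday, so it moves forward to 2057-08-05.
Applying '+278 days' to 2057-08-05: counting 278 days forward gives 2058-05-10.
`weekday 0` advances to the next Sunday; 2058-05-10 is a Friday, so it moves forward to 2058-05-12.

2058-05-12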